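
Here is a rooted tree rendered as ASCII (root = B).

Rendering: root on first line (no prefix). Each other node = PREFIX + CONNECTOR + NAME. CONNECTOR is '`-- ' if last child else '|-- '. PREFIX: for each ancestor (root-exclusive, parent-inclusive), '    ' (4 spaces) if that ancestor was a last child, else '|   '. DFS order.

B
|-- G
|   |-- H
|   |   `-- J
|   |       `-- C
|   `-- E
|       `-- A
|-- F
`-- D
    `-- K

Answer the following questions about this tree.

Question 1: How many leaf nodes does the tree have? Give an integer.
Answer: 4

Derivation:
Leaves (nodes with no children): A, C, F, K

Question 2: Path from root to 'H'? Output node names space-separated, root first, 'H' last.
Answer: B G H

Derivation:
Walk down from root: B -> G -> H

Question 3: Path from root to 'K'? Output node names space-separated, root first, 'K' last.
Answer: B D K

Derivation:
Walk down from root: B -> D -> K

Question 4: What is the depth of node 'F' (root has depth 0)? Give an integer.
Path from root to F: B -> F
Depth = number of edges = 1

Answer: 1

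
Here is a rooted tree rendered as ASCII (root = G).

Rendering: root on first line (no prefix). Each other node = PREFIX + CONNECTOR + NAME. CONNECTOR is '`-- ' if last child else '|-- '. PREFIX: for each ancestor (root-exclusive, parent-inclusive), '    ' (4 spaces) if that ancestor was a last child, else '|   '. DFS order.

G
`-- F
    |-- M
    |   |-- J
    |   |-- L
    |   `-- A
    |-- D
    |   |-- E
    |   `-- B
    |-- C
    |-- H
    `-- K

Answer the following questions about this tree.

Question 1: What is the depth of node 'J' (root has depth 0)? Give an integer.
Answer: 3

Derivation:
Path from root to J: G -> F -> M -> J
Depth = number of edges = 3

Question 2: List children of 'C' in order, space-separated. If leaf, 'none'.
Node C's children (from adjacency): (leaf)

Answer: none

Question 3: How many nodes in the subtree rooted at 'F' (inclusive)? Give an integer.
Answer: 11

Derivation:
Subtree rooted at F contains: A, B, C, D, E, F, H, J, K, L, M
Count = 11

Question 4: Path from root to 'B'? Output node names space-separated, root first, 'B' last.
Answer: G F D B

Derivation:
Walk down from root: G -> F -> D -> B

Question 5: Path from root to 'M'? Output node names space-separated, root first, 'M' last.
Answer: G F M

Derivation:
Walk down from root: G -> F -> M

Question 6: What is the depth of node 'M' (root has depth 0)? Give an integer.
Answer: 2

Derivation:
Path from root to M: G -> F -> M
Depth = number of edges = 2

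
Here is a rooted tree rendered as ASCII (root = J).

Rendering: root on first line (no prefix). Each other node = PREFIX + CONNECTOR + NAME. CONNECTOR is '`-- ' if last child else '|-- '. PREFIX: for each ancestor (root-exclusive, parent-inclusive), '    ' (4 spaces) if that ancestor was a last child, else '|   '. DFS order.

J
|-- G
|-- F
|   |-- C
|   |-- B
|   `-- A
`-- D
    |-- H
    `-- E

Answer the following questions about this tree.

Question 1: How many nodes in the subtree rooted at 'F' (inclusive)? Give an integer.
Answer: 4

Derivation:
Subtree rooted at F contains: A, B, C, F
Count = 4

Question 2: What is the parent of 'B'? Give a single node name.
Answer: F

Derivation:
Scan adjacency: B appears as child of F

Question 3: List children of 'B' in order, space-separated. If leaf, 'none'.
Answer: none

Derivation:
Node B's children (from adjacency): (leaf)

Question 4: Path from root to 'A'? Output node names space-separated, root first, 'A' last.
Walk down from root: J -> F -> A

Answer: J F A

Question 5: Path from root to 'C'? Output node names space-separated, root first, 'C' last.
Walk down from root: J -> F -> C

Answer: J F C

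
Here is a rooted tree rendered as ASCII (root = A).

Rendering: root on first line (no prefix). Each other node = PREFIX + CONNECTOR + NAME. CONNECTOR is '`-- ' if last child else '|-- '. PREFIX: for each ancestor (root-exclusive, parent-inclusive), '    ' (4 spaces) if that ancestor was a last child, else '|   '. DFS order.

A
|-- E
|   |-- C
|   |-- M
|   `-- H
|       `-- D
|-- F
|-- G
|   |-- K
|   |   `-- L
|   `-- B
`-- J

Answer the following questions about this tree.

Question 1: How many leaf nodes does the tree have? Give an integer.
Leaves (nodes with no children): B, C, D, F, J, L, M

Answer: 7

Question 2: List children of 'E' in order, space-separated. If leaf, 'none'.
Node E's children (from adjacency): C, M, H

Answer: C M H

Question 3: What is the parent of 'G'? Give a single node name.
Answer: A

Derivation:
Scan adjacency: G appears as child of A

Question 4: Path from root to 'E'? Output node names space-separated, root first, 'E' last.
Answer: A E

Derivation:
Walk down from root: A -> E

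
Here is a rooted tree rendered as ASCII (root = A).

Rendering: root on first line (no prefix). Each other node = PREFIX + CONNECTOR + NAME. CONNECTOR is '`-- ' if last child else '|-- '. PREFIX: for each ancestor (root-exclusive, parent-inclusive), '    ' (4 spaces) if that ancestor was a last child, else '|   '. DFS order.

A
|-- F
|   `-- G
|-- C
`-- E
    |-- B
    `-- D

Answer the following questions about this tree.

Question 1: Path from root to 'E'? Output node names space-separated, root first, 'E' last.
Walk down from root: A -> E

Answer: A E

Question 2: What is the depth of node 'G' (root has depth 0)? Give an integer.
Path from root to G: A -> F -> G
Depth = number of edges = 2

Answer: 2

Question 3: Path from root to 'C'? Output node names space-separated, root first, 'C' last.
Answer: A C

Derivation:
Walk down from root: A -> C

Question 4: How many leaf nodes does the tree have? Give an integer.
Leaves (nodes with no children): B, C, D, G

Answer: 4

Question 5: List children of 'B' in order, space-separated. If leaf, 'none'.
Node B's children (from adjacency): (leaf)

Answer: none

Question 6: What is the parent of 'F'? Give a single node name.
Answer: A

Derivation:
Scan adjacency: F appears as child of A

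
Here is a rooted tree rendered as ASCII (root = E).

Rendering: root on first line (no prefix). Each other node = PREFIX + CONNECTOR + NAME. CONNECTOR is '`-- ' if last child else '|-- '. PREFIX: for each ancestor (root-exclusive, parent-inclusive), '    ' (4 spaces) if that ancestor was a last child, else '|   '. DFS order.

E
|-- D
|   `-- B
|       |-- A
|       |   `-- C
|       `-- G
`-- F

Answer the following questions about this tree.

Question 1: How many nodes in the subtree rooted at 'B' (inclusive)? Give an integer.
Answer: 4

Derivation:
Subtree rooted at B contains: A, B, C, G
Count = 4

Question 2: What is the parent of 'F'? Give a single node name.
Answer: E

Derivation:
Scan adjacency: F appears as child of E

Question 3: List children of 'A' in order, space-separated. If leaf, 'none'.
Answer: C

Derivation:
Node A's children (from adjacency): C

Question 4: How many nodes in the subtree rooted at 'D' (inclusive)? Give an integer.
Subtree rooted at D contains: A, B, C, D, G
Count = 5

Answer: 5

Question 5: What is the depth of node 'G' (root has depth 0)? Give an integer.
Answer: 3

Derivation:
Path from root to G: E -> D -> B -> G
Depth = number of edges = 3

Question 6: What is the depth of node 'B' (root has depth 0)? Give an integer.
Answer: 2

Derivation:
Path from root to B: E -> D -> B
Depth = number of edges = 2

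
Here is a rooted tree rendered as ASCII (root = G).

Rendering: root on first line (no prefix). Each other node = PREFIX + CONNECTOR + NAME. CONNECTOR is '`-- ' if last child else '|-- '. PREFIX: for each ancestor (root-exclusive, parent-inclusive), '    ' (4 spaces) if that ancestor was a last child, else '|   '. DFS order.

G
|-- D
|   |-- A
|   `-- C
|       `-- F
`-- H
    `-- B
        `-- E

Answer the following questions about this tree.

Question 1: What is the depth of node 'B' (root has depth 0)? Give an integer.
Answer: 2

Derivation:
Path from root to B: G -> H -> B
Depth = number of edges = 2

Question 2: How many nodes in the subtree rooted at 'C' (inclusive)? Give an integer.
Answer: 2

Derivation:
Subtree rooted at C contains: C, F
Count = 2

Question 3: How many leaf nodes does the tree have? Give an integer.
Leaves (nodes with no children): A, E, F

Answer: 3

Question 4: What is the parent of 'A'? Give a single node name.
Answer: D

Derivation:
Scan adjacency: A appears as child of D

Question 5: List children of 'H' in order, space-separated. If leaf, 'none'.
Node H's children (from adjacency): B

Answer: B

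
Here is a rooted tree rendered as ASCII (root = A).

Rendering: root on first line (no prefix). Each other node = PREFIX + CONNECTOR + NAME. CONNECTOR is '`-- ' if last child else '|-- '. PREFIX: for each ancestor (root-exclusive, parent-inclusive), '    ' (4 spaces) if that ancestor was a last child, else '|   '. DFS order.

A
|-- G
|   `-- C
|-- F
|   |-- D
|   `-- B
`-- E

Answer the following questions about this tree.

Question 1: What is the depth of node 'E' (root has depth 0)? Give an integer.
Answer: 1

Derivation:
Path from root to E: A -> E
Depth = number of edges = 1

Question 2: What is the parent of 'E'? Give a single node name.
Answer: A

Derivation:
Scan adjacency: E appears as child of A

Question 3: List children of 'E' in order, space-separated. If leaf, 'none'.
Node E's children (from adjacency): (leaf)

Answer: none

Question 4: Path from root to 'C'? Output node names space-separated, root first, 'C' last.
Answer: A G C

Derivation:
Walk down from root: A -> G -> C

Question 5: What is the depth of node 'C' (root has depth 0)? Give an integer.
Path from root to C: A -> G -> C
Depth = number of edges = 2

Answer: 2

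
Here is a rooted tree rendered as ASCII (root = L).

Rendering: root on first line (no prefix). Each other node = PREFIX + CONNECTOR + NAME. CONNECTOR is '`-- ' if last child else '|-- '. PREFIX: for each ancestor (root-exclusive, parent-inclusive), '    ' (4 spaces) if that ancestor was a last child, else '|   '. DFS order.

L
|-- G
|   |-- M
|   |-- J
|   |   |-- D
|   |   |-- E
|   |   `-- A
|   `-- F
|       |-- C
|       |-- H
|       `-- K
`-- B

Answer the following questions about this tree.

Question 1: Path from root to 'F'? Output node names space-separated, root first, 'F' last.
Answer: L G F

Derivation:
Walk down from root: L -> G -> F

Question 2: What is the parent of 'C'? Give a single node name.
Answer: F

Derivation:
Scan adjacency: C appears as child of F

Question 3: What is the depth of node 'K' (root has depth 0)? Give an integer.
Path from root to K: L -> G -> F -> K
Depth = number of edges = 3

Answer: 3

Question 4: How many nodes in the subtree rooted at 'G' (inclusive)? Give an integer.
Subtree rooted at G contains: A, C, D, E, F, G, H, J, K, M
Count = 10

Answer: 10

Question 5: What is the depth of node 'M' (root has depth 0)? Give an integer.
Path from root to M: L -> G -> M
Depth = number of edges = 2

Answer: 2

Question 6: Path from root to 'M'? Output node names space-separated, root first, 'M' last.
Walk down from root: L -> G -> M

Answer: L G M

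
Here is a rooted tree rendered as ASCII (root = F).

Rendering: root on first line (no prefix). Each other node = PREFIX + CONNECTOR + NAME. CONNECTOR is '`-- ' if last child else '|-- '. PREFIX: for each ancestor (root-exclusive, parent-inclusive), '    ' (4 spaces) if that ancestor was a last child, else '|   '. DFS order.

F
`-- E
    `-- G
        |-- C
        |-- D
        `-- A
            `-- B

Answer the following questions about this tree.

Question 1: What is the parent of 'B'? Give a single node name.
Answer: A

Derivation:
Scan adjacency: B appears as child of A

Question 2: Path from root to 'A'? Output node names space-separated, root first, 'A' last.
Walk down from root: F -> E -> G -> A

Answer: F E G A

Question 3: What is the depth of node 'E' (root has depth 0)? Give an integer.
Path from root to E: F -> E
Depth = number of edges = 1

Answer: 1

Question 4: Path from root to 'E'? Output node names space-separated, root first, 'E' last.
Walk down from root: F -> E

Answer: F E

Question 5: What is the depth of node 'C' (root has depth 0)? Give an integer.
Answer: 3

Derivation:
Path from root to C: F -> E -> G -> C
Depth = number of edges = 3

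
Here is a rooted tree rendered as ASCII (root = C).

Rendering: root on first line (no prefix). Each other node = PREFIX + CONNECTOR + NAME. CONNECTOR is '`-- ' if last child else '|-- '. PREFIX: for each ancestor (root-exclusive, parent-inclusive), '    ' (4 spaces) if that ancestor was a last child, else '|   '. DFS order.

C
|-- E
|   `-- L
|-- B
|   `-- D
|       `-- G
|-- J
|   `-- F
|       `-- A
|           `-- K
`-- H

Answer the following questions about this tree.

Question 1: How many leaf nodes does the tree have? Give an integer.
Leaves (nodes with no children): G, H, K, L

Answer: 4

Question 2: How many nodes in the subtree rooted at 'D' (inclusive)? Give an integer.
Subtree rooted at D contains: D, G
Count = 2

Answer: 2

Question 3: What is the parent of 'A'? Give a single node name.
Answer: F

Derivation:
Scan adjacency: A appears as child of F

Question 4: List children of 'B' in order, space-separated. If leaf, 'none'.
Answer: D

Derivation:
Node B's children (from adjacency): D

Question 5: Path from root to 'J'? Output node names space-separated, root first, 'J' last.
Answer: C J

Derivation:
Walk down from root: C -> J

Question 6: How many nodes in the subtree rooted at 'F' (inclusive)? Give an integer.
Answer: 3

Derivation:
Subtree rooted at F contains: A, F, K
Count = 3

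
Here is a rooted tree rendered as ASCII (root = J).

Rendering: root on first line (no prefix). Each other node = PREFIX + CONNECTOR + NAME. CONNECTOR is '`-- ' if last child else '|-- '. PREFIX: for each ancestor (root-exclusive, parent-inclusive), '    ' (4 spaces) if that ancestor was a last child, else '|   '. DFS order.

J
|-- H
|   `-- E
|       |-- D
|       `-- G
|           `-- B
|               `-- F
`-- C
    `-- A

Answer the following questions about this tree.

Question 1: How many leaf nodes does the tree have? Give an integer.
Answer: 3

Derivation:
Leaves (nodes with no children): A, D, F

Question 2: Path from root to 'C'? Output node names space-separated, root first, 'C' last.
Walk down from root: J -> C

Answer: J C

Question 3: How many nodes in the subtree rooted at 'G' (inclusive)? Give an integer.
Subtree rooted at G contains: B, F, G
Count = 3

Answer: 3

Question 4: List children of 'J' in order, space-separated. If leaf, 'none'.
Answer: H C

Derivation:
Node J's children (from adjacency): H, C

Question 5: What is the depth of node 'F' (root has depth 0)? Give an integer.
Path from root to F: J -> H -> E -> G -> B -> F
Depth = number of edges = 5

Answer: 5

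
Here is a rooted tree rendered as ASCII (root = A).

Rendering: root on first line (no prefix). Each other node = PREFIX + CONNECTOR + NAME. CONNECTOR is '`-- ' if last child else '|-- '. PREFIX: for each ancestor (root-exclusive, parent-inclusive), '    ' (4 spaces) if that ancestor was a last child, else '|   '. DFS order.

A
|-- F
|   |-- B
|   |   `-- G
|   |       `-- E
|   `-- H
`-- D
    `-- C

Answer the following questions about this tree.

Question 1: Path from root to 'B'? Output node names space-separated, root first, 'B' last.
Answer: A F B

Derivation:
Walk down from root: A -> F -> B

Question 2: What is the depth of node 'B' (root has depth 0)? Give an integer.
Path from root to B: A -> F -> B
Depth = number of edges = 2

Answer: 2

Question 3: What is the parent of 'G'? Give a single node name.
Scan adjacency: G appears as child of B

Answer: B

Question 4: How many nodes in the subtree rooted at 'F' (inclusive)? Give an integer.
Subtree rooted at F contains: B, E, F, G, H
Count = 5

Answer: 5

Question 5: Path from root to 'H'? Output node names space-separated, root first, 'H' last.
Walk down from root: A -> F -> H

Answer: A F H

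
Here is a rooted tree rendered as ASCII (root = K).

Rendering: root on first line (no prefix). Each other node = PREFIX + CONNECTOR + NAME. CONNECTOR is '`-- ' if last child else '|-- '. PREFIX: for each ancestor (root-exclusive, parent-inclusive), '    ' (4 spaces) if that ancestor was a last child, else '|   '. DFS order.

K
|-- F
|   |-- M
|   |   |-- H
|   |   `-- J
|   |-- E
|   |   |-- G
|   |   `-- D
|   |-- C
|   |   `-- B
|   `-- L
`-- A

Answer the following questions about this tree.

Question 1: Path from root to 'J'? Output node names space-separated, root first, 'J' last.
Answer: K F M J

Derivation:
Walk down from root: K -> F -> M -> J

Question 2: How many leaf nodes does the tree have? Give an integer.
Leaves (nodes with no children): A, B, D, G, H, J, L

Answer: 7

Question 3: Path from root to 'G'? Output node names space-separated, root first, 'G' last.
Walk down from root: K -> F -> E -> G

Answer: K F E G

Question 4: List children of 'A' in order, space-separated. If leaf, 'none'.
Node A's children (from adjacency): (leaf)

Answer: none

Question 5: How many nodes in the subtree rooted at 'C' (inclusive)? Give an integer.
Answer: 2

Derivation:
Subtree rooted at C contains: B, C
Count = 2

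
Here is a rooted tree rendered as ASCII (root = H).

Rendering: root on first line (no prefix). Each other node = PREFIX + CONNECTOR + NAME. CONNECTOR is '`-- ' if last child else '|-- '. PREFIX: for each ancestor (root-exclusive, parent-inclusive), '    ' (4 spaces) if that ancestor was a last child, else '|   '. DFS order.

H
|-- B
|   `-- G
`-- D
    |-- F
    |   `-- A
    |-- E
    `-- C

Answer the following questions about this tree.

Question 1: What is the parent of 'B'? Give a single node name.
Answer: H

Derivation:
Scan adjacency: B appears as child of H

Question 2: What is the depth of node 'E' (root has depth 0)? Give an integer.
Path from root to E: H -> D -> E
Depth = number of edges = 2

Answer: 2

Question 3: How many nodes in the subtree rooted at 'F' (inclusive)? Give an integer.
Subtree rooted at F contains: A, F
Count = 2

Answer: 2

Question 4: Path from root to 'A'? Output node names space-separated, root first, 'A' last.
Walk down from root: H -> D -> F -> A

Answer: H D F A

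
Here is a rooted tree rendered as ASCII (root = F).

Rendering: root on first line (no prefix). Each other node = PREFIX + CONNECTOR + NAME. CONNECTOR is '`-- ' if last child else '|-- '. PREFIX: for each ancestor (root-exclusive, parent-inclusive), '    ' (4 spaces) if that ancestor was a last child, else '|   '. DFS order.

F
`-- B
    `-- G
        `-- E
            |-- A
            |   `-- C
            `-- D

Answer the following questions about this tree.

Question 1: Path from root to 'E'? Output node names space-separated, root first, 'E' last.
Walk down from root: F -> B -> G -> E

Answer: F B G E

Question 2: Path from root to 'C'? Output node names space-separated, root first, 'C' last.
Answer: F B G E A C

Derivation:
Walk down from root: F -> B -> G -> E -> A -> C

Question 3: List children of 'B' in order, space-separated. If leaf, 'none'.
Answer: G

Derivation:
Node B's children (from adjacency): G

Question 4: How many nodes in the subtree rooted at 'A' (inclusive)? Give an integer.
Answer: 2

Derivation:
Subtree rooted at A contains: A, C
Count = 2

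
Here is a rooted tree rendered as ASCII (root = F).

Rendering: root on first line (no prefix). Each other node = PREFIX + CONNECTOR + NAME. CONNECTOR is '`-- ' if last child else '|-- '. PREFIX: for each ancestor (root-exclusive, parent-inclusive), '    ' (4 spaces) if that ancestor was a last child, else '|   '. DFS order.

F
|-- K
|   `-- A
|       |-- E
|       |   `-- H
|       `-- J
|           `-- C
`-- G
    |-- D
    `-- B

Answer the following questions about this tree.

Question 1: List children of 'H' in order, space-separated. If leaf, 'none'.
Node H's children (from adjacency): (leaf)

Answer: none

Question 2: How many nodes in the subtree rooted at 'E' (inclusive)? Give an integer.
Answer: 2

Derivation:
Subtree rooted at E contains: E, H
Count = 2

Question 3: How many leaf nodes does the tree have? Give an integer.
Leaves (nodes with no children): B, C, D, H

Answer: 4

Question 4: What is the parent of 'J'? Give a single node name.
Scan adjacency: J appears as child of A

Answer: A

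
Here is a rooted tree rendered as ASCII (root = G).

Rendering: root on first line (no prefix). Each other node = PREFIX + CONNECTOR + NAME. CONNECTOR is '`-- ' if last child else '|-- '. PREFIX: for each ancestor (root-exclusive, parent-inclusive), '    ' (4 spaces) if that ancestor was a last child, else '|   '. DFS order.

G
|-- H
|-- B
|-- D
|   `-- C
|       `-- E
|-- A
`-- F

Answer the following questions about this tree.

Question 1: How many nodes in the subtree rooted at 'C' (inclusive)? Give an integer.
Answer: 2

Derivation:
Subtree rooted at C contains: C, E
Count = 2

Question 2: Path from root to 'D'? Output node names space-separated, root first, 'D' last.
Walk down from root: G -> D

Answer: G D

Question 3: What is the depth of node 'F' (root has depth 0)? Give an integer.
Path from root to F: G -> F
Depth = number of edges = 1

Answer: 1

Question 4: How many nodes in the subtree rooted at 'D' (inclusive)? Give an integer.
Answer: 3

Derivation:
Subtree rooted at D contains: C, D, E
Count = 3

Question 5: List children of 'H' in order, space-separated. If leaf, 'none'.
Node H's children (from adjacency): (leaf)

Answer: none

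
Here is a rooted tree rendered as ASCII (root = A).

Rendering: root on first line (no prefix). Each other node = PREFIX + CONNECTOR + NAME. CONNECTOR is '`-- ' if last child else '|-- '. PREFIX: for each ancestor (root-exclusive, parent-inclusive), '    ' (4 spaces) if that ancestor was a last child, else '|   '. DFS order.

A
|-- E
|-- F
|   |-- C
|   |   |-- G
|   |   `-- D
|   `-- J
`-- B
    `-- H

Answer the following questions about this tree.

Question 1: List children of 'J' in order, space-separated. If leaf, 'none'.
Node J's children (from adjacency): (leaf)

Answer: none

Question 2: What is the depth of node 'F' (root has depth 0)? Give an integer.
Path from root to F: A -> F
Depth = number of edges = 1

Answer: 1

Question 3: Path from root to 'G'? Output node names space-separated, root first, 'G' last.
Answer: A F C G

Derivation:
Walk down from root: A -> F -> C -> G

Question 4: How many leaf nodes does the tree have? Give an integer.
Answer: 5

Derivation:
Leaves (nodes with no children): D, E, G, H, J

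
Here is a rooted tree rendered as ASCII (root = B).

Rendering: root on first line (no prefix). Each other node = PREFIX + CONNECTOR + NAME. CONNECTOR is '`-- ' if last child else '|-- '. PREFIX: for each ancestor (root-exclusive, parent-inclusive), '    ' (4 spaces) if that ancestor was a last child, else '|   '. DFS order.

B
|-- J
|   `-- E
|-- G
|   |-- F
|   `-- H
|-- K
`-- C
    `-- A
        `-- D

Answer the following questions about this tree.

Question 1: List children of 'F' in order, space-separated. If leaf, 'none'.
Node F's children (from adjacency): (leaf)

Answer: none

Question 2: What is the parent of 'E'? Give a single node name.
Answer: J

Derivation:
Scan adjacency: E appears as child of J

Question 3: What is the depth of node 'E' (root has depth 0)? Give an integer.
Path from root to E: B -> J -> E
Depth = number of edges = 2

Answer: 2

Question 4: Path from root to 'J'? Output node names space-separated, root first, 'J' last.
Answer: B J

Derivation:
Walk down from root: B -> J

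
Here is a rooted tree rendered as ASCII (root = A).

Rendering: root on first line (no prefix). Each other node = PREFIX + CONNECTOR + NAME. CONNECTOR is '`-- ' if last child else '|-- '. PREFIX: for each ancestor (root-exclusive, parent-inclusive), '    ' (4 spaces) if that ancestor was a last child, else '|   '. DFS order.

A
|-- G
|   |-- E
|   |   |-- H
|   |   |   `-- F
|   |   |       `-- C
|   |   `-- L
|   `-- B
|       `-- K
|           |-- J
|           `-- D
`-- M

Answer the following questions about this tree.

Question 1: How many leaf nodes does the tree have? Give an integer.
Leaves (nodes with no children): C, D, J, L, M

Answer: 5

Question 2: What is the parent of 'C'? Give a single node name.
Scan adjacency: C appears as child of F

Answer: F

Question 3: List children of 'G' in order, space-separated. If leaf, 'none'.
Node G's children (from adjacency): E, B

Answer: E B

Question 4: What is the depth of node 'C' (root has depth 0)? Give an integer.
Path from root to C: A -> G -> E -> H -> F -> C
Depth = number of edges = 5

Answer: 5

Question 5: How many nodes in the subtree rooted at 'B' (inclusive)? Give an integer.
Subtree rooted at B contains: B, D, J, K
Count = 4

Answer: 4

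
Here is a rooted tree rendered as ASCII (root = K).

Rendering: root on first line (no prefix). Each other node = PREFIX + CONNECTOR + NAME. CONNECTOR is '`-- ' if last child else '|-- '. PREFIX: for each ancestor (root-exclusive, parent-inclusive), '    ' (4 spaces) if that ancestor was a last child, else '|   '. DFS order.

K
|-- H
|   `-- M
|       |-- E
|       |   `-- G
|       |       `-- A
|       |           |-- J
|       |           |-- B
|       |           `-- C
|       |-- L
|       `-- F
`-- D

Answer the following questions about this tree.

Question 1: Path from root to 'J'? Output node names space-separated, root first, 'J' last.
Answer: K H M E G A J

Derivation:
Walk down from root: K -> H -> M -> E -> G -> A -> J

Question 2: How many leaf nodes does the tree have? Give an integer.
Leaves (nodes with no children): B, C, D, F, J, L

Answer: 6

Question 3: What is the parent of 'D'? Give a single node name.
Scan adjacency: D appears as child of K

Answer: K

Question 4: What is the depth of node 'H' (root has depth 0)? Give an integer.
Answer: 1

Derivation:
Path from root to H: K -> H
Depth = number of edges = 1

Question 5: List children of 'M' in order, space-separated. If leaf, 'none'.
Node M's children (from adjacency): E, L, F

Answer: E L F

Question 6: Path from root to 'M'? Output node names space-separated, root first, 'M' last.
Answer: K H M

Derivation:
Walk down from root: K -> H -> M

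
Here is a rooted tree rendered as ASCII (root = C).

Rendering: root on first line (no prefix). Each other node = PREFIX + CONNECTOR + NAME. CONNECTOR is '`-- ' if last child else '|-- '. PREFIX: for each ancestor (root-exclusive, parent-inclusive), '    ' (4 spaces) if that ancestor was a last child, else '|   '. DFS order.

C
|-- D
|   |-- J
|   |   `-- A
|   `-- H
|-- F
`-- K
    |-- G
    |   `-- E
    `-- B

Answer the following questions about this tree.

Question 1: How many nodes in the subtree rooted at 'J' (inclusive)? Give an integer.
Answer: 2

Derivation:
Subtree rooted at J contains: A, J
Count = 2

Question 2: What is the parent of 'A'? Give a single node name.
Answer: J

Derivation:
Scan adjacency: A appears as child of J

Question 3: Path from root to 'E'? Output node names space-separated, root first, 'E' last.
Walk down from root: C -> K -> G -> E

Answer: C K G E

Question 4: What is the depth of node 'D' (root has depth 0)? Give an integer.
Path from root to D: C -> D
Depth = number of edges = 1

Answer: 1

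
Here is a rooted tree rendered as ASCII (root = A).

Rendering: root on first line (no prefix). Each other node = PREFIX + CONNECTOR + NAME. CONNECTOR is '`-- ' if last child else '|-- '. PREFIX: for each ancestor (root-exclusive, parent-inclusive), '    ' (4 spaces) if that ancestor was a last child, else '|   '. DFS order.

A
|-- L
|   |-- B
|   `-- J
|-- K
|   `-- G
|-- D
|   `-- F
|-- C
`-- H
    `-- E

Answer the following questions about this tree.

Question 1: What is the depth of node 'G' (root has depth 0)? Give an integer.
Answer: 2

Derivation:
Path from root to G: A -> K -> G
Depth = number of edges = 2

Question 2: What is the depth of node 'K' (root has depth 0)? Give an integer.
Answer: 1

Derivation:
Path from root to K: A -> K
Depth = number of edges = 1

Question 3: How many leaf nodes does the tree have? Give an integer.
Leaves (nodes with no children): B, C, E, F, G, J

Answer: 6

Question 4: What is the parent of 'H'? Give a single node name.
Answer: A

Derivation:
Scan adjacency: H appears as child of A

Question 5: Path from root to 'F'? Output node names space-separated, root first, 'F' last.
Walk down from root: A -> D -> F

Answer: A D F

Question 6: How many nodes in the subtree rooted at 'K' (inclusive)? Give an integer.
Answer: 2

Derivation:
Subtree rooted at K contains: G, K
Count = 2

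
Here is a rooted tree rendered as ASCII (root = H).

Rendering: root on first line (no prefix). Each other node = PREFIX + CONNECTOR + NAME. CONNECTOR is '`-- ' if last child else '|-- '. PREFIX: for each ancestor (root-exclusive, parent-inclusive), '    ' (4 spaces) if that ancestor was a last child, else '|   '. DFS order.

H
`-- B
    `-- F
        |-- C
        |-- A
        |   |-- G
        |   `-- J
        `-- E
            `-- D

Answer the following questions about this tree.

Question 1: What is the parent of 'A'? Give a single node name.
Scan adjacency: A appears as child of F

Answer: F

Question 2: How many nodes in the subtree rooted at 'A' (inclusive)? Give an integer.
Subtree rooted at A contains: A, G, J
Count = 3

Answer: 3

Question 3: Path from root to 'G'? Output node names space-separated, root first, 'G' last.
Answer: H B F A G

Derivation:
Walk down from root: H -> B -> F -> A -> G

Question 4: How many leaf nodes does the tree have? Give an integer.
Answer: 4

Derivation:
Leaves (nodes with no children): C, D, G, J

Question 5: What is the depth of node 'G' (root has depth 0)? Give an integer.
Answer: 4

Derivation:
Path from root to G: H -> B -> F -> A -> G
Depth = number of edges = 4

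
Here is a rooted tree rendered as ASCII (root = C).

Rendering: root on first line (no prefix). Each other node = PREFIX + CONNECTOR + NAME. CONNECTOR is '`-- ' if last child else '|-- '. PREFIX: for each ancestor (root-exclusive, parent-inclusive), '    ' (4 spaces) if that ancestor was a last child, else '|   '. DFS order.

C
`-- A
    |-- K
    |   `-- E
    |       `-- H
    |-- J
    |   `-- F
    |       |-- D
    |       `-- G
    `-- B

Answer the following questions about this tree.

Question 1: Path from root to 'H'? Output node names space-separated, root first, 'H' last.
Walk down from root: C -> A -> K -> E -> H

Answer: C A K E H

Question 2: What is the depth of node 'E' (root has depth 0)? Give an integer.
Answer: 3

Derivation:
Path from root to E: C -> A -> K -> E
Depth = number of edges = 3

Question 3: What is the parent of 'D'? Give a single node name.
Scan adjacency: D appears as child of F

Answer: F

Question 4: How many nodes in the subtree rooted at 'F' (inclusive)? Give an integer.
Answer: 3

Derivation:
Subtree rooted at F contains: D, F, G
Count = 3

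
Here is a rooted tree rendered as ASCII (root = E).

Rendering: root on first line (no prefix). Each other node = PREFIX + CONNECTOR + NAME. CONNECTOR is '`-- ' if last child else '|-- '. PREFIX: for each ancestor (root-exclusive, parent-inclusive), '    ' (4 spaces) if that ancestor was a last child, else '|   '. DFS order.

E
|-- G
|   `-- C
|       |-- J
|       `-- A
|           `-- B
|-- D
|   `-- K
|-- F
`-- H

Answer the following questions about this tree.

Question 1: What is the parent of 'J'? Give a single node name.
Answer: C

Derivation:
Scan adjacency: J appears as child of C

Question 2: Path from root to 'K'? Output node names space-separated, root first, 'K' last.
Walk down from root: E -> D -> K

Answer: E D K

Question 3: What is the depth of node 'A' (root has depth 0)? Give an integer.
Path from root to A: E -> G -> C -> A
Depth = number of edges = 3

Answer: 3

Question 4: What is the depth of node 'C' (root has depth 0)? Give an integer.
Path from root to C: E -> G -> C
Depth = number of edges = 2

Answer: 2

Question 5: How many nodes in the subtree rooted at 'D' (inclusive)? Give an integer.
Subtree rooted at D contains: D, K
Count = 2

Answer: 2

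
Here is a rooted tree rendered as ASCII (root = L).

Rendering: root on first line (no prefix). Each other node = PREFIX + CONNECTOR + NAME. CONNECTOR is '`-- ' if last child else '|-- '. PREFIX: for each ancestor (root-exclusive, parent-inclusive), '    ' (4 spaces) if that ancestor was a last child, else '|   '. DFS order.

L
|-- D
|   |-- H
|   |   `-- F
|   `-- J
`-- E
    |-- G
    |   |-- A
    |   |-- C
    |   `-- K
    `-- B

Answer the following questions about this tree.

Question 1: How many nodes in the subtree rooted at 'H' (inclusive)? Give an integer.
Subtree rooted at H contains: F, H
Count = 2

Answer: 2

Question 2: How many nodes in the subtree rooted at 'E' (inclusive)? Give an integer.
Answer: 6

Derivation:
Subtree rooted at E contains: A, B, C, E, G, K
Count = 6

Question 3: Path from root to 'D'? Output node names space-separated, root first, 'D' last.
Answer: L D

Derivation:
Walk down from root: L -> D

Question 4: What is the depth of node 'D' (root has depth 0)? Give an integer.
Path from root to D: L -> D
Depth = number of edges = 1

Answer: 1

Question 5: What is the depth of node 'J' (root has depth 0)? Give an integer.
Path from root to J: L -> D -> J
Depth = number of edges = 2

Answer: 2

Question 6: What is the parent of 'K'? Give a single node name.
Scan adjacency: K appears as child of G

Answer: G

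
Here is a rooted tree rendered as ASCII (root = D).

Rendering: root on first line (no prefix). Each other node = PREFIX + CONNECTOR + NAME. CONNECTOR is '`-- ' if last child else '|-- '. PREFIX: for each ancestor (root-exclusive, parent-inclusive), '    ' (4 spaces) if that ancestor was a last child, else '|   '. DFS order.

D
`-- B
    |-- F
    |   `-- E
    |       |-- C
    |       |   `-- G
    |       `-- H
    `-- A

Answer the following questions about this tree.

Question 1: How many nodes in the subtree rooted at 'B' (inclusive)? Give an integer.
Answer: 7

Derivation:
Subtree rooted at B contains: A, B, C, E, F, G, H
Count = 7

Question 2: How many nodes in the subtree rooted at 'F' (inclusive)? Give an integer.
Subtree rooted at F contains: C, E, F, G, H
Count = 5

Answer: 5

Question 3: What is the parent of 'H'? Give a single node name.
Answer: E

Derivation:
Scan adjacency: H appears as child of E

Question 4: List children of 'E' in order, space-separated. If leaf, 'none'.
Answer: C H

Derivation:
Node E's children (from adjacency): C, H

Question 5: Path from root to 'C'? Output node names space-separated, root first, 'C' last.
Answer: D B F E C

Derivation:
Walk down from root: D -> B -> F -> E -> C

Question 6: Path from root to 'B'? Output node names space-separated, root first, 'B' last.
Answer: D B

Derivation:
Walk down from root: D -> B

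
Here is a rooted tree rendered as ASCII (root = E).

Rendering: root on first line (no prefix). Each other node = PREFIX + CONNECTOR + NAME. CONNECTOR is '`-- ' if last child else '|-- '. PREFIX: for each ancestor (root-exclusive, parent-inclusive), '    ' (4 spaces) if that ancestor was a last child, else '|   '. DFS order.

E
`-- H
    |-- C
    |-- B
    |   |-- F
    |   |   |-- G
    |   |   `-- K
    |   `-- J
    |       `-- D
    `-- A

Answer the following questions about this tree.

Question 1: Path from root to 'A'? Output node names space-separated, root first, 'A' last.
Answer: E H A

Derivation:
Walk down from root: E -> H -> A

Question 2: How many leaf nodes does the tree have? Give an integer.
Answer: 5

Derivation:
Leaves (nodes with no children): A, C, D, G, K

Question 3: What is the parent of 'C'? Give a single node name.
Answer: H

Derivation:
Scan adjacency: C appears as child of H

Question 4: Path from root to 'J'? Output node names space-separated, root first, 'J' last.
Answer: E H B J

Derivation:
Walk down from root: E -> H -> B -> J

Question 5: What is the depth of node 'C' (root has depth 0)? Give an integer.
Path from root to C: E -> H -> C
Depth = number of edges = 2

Answer: 2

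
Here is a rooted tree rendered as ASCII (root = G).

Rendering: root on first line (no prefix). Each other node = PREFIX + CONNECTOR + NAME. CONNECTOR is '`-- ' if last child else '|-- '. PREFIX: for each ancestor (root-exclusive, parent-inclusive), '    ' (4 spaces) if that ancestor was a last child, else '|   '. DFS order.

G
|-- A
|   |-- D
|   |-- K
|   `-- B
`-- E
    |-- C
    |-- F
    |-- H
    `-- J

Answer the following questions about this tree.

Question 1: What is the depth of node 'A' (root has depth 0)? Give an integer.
Path from root to A: G -> A
Depth = number of edges = 1

Answer: 1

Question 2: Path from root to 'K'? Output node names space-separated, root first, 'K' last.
Walk down from root: G -> A -> K

Answer: G A K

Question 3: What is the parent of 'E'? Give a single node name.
Answer: G

Derivation:
Scan adjacency: E appears as child of G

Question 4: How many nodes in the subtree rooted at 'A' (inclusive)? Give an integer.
Subtree rooted at A contains: A, B, D, K
Count = 4

Answer: 4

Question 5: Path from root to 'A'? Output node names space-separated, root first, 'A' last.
Walk down from root: G -> A

Answer: G A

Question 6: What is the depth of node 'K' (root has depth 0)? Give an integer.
Answer: 2

Derivation:
Path from root to K: G -> A -> K
Depth = number of edges = 2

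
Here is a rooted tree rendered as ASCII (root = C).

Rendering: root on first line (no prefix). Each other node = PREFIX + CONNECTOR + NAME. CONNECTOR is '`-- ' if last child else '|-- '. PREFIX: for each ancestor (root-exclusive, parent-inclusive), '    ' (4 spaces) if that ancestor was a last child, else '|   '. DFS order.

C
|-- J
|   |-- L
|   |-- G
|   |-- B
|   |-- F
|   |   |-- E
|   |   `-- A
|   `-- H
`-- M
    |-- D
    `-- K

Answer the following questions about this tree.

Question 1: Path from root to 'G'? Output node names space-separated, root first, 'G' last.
Walk down from root: C -> J -> G

Answer: C J G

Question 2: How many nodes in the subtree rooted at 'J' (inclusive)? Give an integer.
Subtree rooted at J contains: A, B, E, F, G, H, J, L
Count = 8

Answer: 8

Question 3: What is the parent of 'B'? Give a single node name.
Answer: J

Derivation:
Scan adjacency: B appears as child of J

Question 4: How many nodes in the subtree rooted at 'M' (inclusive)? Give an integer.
Subtree rooted at M contains: D, K, M
Count = 3

Answer: 3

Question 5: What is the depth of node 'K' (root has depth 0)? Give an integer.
Answer: 2

Derivation:
Path from root to K: C -> M -> K
Depth = number of edges = 2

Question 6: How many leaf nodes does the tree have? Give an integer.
Answer: 8

Derivation:
Leaves (nodes with no children): A, B, D, E, G, H, K, L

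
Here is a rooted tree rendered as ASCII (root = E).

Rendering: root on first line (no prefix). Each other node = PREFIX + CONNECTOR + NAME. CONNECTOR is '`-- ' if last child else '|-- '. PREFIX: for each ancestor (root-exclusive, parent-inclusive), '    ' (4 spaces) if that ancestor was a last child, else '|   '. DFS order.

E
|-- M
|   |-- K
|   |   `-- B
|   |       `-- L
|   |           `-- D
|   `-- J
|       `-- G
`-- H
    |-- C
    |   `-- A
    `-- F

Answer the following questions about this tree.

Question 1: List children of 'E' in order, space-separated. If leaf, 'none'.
Node E's children (from adjacency): M, H

Answer: M H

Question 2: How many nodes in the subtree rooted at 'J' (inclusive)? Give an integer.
Answer: 2

Derivation:
Subtree rooted at J contains: G, J
Count = 2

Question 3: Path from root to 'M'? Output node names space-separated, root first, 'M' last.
Answer: E M

Derivation:
Walk down from root: E -> M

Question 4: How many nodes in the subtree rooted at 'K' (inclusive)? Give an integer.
Answer: 4

Derivation:
Subtree rooted at K contains: B, D, K, L
Count = 4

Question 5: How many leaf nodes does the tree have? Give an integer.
Leaves (nodes with no children): A, D, F, G

Answer: 4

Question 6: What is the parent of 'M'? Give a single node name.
Scan adjacency: M appears as child of E

Answer: E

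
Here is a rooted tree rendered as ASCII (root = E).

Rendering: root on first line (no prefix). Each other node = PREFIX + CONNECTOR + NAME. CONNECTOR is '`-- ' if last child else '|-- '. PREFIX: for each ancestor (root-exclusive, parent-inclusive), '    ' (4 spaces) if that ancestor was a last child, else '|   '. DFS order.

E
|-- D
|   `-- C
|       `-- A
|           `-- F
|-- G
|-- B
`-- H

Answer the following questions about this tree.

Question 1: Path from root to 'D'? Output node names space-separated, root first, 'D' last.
Walk down from root: E -> D

Answer: E D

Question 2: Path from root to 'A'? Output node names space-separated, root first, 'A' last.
Walk down from root: E -> D -> C -> A

Answer: E D C A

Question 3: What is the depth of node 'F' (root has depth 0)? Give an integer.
Answer: 4

Derivation:
Path from root to F: E -> D -> C -> A -> F
Depth = number of edges = 4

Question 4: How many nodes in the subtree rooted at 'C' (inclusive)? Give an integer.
Answer: 3

Derivation:
Subtree rooted at C contains: A, C, F
Count = 3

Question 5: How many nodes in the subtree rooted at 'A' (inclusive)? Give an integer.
Answer: 2

Derivation:
Subtree rooted at A contains: A, F
Count = 2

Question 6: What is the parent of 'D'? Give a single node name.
Answer: E

Derivation:
Scan adjacency: D appears as child of E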